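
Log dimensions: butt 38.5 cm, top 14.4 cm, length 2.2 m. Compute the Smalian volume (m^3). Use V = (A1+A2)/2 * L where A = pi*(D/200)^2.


Smalian: V = (A1 + A2)/2 * L,  A = pi*(D/200)^2
A1 = pi*(38.5/200)^2 = 0.116416 m^2
A2 = pi*(14.4/200)^2 = 0.016286 m^2
V = (0.116416+0.016286)/2*2.2 = 0.146 m^3

0.146


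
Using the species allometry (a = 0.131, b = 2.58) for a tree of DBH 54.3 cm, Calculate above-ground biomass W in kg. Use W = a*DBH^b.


Formula: W = a * DBH^b  (allometric power law)
DBH^b = 54.3^2.58 = 29907.7375
W = 0.131 * 29907.7375 = 3917.9 kg

3917.9


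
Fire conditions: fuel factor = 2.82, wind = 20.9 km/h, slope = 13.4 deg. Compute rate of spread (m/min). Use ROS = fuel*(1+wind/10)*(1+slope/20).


Formula: ROS = fuel * (1 + wind/10) * (1 + slope/20)
Wind factor = 1 + 20.9/10 = 3.09
Slope factor = 1 + 13.4/20 = 1.67
ROS = 2.82 * 3.09 * 1.67 = 14.55 m/min

14.55


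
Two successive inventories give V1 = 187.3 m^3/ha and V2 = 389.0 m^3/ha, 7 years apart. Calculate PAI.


Formula: PAI = (V_T2 - V_T1) / (T2 - T1)
Volume increment = 389.0 - 187.3 = 201.7 m^3/ha
PAI = 201.7 / 7 = 28.81 m^3/ha/year

28.81


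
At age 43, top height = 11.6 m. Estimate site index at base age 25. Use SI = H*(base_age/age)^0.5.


Formula: SI = H_dom * (base_age / age)^0.5
Age ratio = 25 / 43 = 0.5814
sqrt(age_ratio) = 0.76249
SI = 11.6 * 0.76249 = 8.8 m

8.8


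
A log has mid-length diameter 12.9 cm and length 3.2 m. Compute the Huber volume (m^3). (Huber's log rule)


Huber: V = Am * L,  Am = pi*(Dm/200)^2
Am = pi*(12.9/200)^2 = 0.01307 m^2
V = 0.01307*3.2 = 0.0418 m^3

0.0418


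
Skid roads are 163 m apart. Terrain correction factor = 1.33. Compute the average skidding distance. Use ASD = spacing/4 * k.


Formula: ASD = (spacing / 4) * correction
Uncorrected distance = spacing / 4 = 163 / 4 = 40.75 m
ASD = 40.75 * 1.33 = 54 m

54


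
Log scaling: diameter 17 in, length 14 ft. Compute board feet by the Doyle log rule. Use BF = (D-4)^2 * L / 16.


Doyle: BF = (D - 4)^2 * L / 16
Adjusted diameter = 17 - 4 = 13 in
(D-4)^2 = 13^2 = 169
BF = 169 * 14 / 16 = 148 BF

148


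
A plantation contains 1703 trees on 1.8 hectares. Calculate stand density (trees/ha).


Formula: Stand Density = N_trees / Area_ha
Density = 1703 trees / 1.8 ha
Density = 946 trees/ha

946


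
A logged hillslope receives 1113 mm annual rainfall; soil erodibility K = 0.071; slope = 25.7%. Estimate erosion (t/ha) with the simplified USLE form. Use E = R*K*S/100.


Formula: E = R * K * S / 100  (simplified USLE)
R * K = 1113 * 0.071 = 79.023
E = 79.023 * 25.7 / 100 = 20.31 t/ha

20.31


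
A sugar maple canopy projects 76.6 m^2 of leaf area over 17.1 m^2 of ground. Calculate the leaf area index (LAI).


Formula: LAI = total leaf area / ground area  (dimensionless)
LAI = 76.6 m^2 / 17.1 m^2
LAI = 4.48

4.48


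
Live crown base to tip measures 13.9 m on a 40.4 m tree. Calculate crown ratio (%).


Formula: Crown Ratio = (Crown Length / Total Height) * 100
CR = (13.9 m / 40.4 m) * 100
CR = 0.3441 * 100 = 34.4%

34.4


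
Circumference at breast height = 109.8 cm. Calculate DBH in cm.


Formula: DBH = C / pi
DBH = 109.8 / pi
pi = 3.14159...
DBH = 35.0 cm

35.0


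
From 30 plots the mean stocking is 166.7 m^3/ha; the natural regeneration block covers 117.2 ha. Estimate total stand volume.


Formula: Total Volume = Mean Volume per ha * Total Area
Total Volume = 166.7 m^3/ha * 117.2 ha
Total Volume = 19537 m^3

19537


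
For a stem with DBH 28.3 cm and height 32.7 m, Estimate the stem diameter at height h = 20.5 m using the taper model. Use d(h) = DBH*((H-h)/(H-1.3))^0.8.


Taper: d(h) = DBH * ((H - h) / (H - 1.3))^0.8
Numerator = H - h = 32.7 - 20.5 = 12.2 m
Denominator = H - 1.3 = 32.7 - 1.3 = 31.4 m
Ratio = 12.2 / 31.4 = 0.38854
d = 28.3 * 0.38854^0.8 = 13.3 cm

13.3


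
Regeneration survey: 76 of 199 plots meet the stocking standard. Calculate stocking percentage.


Formula: Stocking % = stocked plots / total plots * 100
Stocking = 76 / 199 * 100
Stocking = 0.3819 * 100 = 38.2%

38.2


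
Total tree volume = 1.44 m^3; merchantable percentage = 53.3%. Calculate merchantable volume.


Formula: MV = V_total * (merchantable_pct / 100)
Merchantable fraction = 53.3% / 100 = 0.533
MV = 1.44 m^3 * 0.533 = 0.768 m^3

0.768


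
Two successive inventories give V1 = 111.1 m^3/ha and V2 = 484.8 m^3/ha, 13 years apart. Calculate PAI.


Formula: PAI = (V_T2 - V_T1) / (T2 - T1)
Volume increment = 484.8 - 111.1 = 373.7 m^3/ha
PAI = 373.7 / 13 = 28.75 m^3/ha/year

28.75


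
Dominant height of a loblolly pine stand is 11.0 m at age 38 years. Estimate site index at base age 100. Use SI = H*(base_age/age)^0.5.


Formula: SI = H_dom * (base_age / age)^0.5
Age ratio = 100 / 38 = 2.63158
sqrt(age_ratio) = 1.62221
SI = 11.0 * 1.62221 = 17.8 m

17.8


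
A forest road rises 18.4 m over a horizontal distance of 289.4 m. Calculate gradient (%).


Formula: Gradient = rise / run * 100
Gradient = 18.4 / 289.4 * 100 = 6.4%

6.4


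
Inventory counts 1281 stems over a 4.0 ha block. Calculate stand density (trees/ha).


Formula: Stand Density = N_trees / Area_ha
Density = 1281 trees / 4.0 ha
Density = 320 trees/ha

320


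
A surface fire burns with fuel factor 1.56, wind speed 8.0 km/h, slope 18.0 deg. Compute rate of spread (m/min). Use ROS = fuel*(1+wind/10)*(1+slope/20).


Formula: ROS = fuel * (1 + wind/10) * (1 + slope/20)
Wind factor = 1 + 8.0/10 = 1.8
Slope factor = 1 + 18.0/20 = 1.9
ROS = 1.56 * 1.8 * 1.9 = 5.34 m/min

5.34


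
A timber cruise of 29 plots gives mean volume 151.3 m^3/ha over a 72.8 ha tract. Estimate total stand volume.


Formula: Total Volume = Mean Volume per ha * Total Area
Total Volume = 151.3 m^3/ha * 72.8 ha
Total Volume = 11015 m^3

11015


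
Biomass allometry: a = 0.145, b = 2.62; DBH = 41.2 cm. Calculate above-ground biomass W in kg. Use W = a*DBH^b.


Formula: W = a * DBH^b  (allometric power law)
DBH^b = 41.2^2.62 = 17022.7886
W = 0.145 * 17022.7886 = 2468.3 kg

2468.3


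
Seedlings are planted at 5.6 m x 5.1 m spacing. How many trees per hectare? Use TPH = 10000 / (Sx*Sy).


Formula: TPH = 10000 m^2/ha / (spacing_x * spacing_y)
Area per tree = 5.6 m * 5.1 m = 28.56 m^2
TPH = 10000 / 28.56 = 350 trees/ha

350


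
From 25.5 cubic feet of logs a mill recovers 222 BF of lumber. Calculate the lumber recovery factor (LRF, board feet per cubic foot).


Formula: LRF = Lumber Output (BF) / Log Input (ft^3)
LRF = 222 BF / 25.5 ft^3
LRF = 8.71 BF/ft^3

8.71


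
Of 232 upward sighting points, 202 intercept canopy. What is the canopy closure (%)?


Formula: Canopy closure = covered points / total points * 100
Closure = 202 / 232 * 100
Closure = 0.8707 * 100 = 87.1%

87.1


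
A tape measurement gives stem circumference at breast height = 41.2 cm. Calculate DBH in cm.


Formula: DBH = C / pi
DBH = 41.2 / pi
pi = 3.14159...
DBH = 13.1 cm

13.1


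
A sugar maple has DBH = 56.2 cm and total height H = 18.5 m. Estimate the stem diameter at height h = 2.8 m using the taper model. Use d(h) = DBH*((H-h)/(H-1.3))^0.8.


Taper: d(h) = DBH * ((H - h) / (H - 1.3))^0.8
Numerator = H - h = 18.5 - 2.8 = 15.7 m
Denominator = H - 1.3 = 18.5 - 1.3 = 17.2 m
Ratio = 15.7 / 17.2 = 0.91279
d = 56.2 * 0.91279^0.8 = 52.2 cm

52.2


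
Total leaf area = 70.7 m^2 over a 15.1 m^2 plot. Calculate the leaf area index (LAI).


Formula: LAI = total leaf area / ground area  (dimensionless)
LAI = 70.7 m^2 / 15.1 m^2
LAI = 4.68

4.68


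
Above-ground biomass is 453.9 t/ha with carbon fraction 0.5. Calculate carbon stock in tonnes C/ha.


Formula: Carbon Stock = Biomass * Carbon Fraction
C = 453.9 t/ha * 0.5
C = 227.0 t C/ha

227.0


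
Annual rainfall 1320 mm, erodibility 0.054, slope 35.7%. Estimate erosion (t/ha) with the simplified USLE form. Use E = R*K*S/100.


Formula: E = R * K * S / 100  (simplified USLE)
R * K = 1320 * 0.054 = 71.28
E = 71.28 * 35.7 / 100 = 25.45 t/ha

25.45


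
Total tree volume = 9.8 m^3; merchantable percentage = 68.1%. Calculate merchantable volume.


Formula: MV = V_total * (merchantable_pct / 100)
Merchantable fraction = 68.1% / 100 = 0.681
MV = 9.8 m^3 * 0.681 = 6.674 m^3

6.674


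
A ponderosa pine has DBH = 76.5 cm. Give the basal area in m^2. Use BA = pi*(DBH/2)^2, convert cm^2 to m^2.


Formula: BA = pi * (DBH/2)^2 / 10000  (cm^2 to m^2)
Radius = DBH/2 = 76.5/2 = 38.25 cm
BA = pi * 38.25^2 / 10000
   = 4596.3464 cm^2 / 10000
   = 0.4596 m^2

0.4596


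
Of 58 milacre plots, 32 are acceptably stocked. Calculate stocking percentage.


Formula: Stocking % = stocked plots / total plots * 100
Stocking = 32 / 58 * 100
Stocking = 0.5517 * 100 = 55.2%

55.2


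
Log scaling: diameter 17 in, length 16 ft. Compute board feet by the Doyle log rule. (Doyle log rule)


Doyle: BF = (D - 4)^2 * L / 16
Adjusted diameter = 17 - 4 = 13 in
(D-4)^2 = 13^2 = 169
BF = 169 * 16 / 16 = 169 BF

169


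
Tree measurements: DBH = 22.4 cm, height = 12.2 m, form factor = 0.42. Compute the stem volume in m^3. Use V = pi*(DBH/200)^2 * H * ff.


Formula: V = pi * (DBH/200)^2 * H * ff
Radius = DBH/200 = 22.4/200 = 0.112 m
Radius^2 = 0.112^2 = 0.012544 m^2
V = pi * 0.012544 * 12.2 * 0.42
V = 0.202 m^3

0.202


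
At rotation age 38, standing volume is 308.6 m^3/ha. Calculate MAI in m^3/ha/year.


Formula: MAI = Total Volume / Stand Age
MAI = 308.6 m^3/ha / 38 years
MAI = 8.12 m^3/ha/year

8.12


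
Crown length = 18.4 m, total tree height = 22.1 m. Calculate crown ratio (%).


Formula: Crown Ratio = (Crown Length / Total Height) * 100
CR = (18.4 m / 22.1 m) * 100
CR = 0.8326 * 100 = 83.3%

83.3


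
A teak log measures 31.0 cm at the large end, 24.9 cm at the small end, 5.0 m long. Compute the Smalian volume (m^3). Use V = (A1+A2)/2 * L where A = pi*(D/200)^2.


Smalian: V = (A1 + A2)/2 * L,  A = pi*(D/200)^2
A1 = pi*(31.0/200)^2 = 0.075477 m^2
A2 = pi*(24.9/200)^2 = 0.048695 m^2
V = (0.075477+0.048695)/2*5.0 = 0.3104 m^3

0.3104


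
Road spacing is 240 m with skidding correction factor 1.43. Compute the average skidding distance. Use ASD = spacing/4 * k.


Formula: ASD = (spacing / 4) * correction
Uncorrected distance = spacing / 4 = 240 / 4 = 60 m
ASD = 60 * 1.43 = 86 m

86


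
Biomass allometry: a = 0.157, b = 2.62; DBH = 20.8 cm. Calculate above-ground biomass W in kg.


Formula: W = a * DBH^b  (allometric power law)
DBH^b = 20.8^2.62 = 2840.0497
W = 0.157 * 2840.0497 = 445.9 kg

445.9


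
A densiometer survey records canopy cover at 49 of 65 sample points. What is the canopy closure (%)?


Formula: Canopy closure = covered points / total points * 100
Closure = 49 / 65 * 100
Closure = 0.7538 * 100 = 75.4%

75.4


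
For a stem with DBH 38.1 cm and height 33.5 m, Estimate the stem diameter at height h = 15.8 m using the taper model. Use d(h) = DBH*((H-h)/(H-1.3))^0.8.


Taper: d(h) = DBH * ((H - h) / (H - 1.3))^0.8
Numerator = H - h = 33.5 - 15.8 = 17.7 m
Denominator = H - 1.3 = 33.5 - 1.3 = 32.2 m
Ratio = 17.7 / 32.2 = 0.54969
d = 38.1 * 0.54969^0.8 = 23.6 cm

23.6


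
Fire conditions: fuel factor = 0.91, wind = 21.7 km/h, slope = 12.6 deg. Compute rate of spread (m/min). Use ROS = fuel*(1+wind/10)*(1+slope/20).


Formula: ROS = fuel * (1 + wind/10) * (1 + slope/20)
Wind factor = 1 + 21.7/10 = 3.17
Slope factor = 1 + 12.6/20 = 1.63
ROS = 0.91 * 3.17 * 1.63 = 4.7 m/min

4.7


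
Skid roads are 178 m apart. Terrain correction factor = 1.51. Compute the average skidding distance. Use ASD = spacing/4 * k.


Formula: ASD = (spacing / 4) * correction
Uncorrected distance = spacing / 4 = 178 / 4 = 44.5 m
ASD = 44.5 * 1.51 = 67 m

67


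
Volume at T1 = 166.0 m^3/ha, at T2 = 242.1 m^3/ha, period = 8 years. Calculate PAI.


Formula: PAI = (V_T2 - V_T1) / (T2 - T1)
Volume increment = 242.1 - 166.0 = 76.1 m^3/ha
PAI = 76.1 / 8 = 9.51 m^3/ha/year

9.51


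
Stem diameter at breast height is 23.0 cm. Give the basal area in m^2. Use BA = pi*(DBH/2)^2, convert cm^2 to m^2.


Formula: BA = pi * (DBH/2)^2 / 10000  (cm^2 to m^2)
Radius = DBH/2 = 23.0/2 = 11.5 cm
BA = pi * 11.5^2 / 10000
   = 415.4756 cm^2 / 10000
   = 0.0415 m^2

0.0415


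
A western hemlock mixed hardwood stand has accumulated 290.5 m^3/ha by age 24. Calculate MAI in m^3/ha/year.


Formula: MAI = Total Volume / Stand Age
MAI = 290.5 m^3/ha / 24 years
MAI = 12.1 m^3/ha/year

12.1


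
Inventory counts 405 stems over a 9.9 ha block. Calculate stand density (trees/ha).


Formula: Stand Density = N_trees / Area_ha
Density = 405 trees / 9.9 ha
Density = 41 trees/ha

41


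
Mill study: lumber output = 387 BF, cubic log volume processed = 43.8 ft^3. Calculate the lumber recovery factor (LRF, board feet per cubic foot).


Formula: LRF = Lumber Output (BF) / Log Input (ft^3)
LRF = 387 BF / 43.8 ft^3
LRF = 8.84 BF/ft^3

8.84


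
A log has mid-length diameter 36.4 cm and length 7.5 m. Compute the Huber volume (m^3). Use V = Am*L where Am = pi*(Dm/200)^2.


Huber: V = Am * L,  Am = pi*(Dm/200)^2
Am = pi*(36.4/200)^2 = 0.104062 m^2
V = 0.104062*7.5 = 0.7805 m^3

0.7805


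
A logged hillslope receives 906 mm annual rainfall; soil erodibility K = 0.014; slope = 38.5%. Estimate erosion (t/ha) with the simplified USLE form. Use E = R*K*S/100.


Formula: E = R * K * S / 100  (simplified USLE)
R * K = 906 * 0.014 = 12.684
E = 12.684 * 38.5 / 100 = 4.88 t/ha

4.88


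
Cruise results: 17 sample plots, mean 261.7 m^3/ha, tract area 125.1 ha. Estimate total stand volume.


Formula: Total Volume = Mean Volume per ha * Total Area
Total Volume = 261.7 m^3/ha * 125.1 ha
Total Volume = 32739 m^3

32739


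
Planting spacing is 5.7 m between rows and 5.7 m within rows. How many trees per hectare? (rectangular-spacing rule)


Formula: TPH = 10000 m^2/ha / (spacing_x * spacing_y)
Area per tree = 5.7 m * 5.7 m = 32.49 m^2
TPH = 10000 / 32.49 = 308 trees/ha

308


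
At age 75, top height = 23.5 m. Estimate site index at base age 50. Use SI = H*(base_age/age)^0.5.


Formula: SI = H_dom * (base_age / age)^0.5
Age ratio = 50 / 75 = 0.66667
sqrt(age_ratio) = 0.8165
SI = 23.5 * 0.8165 = 19.2 m

19.2


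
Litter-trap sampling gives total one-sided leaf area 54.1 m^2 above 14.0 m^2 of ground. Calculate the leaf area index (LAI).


Formula: LAI = total leaf area / ground area  (dimensionless)
LAI = 54.1 m^2 / 14.0 m^2
LAI = 3.86

3.86


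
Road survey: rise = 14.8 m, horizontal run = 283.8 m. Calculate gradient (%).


Formula: Gradient = rise / run * 100
Gradient = 14.8 / 283.8 * 100 = 5.2%

5.2


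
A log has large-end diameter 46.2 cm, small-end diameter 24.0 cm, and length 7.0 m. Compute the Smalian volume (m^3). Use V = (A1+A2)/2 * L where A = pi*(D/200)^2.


Smalian: V = (A1 + A2)/2 * L,  A = pi*(D/200)^2
A1 = pi*(46.2/200)^2 = 0.167639 m^2
A2 = pi*(24.0/200)^2 = 0.045239 m^2
V = (0.167639+0.045239)/2*7.0 = 0.7451 m^3

0.7451


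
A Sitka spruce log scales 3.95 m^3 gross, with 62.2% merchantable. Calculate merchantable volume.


Formula: MV = V_total * (merchantable_pct / 100)
Merchantable fraction = 62.2% / 100 = 0.622
MV = 3.95 m^3 * 0.622 = 2.457 m^3

2.457


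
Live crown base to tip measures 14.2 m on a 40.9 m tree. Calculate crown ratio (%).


Formula: Crown Ratio = (Crown Length / Total Height) * 100
CR = (14.2 m / 40.9 m) * 100
CR = 0.3472 * 100 = 34.7%

34.7


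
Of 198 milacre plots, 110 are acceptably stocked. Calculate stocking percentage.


Formula: Stocking % = stocked plots / total plots * 100
Stocking = 110 / 198 * 100
Stocking = 0.5556 * 100 = 55.6%

55.6


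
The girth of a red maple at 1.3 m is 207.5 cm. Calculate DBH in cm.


Formula: DBH = C / pi
DBH = 207.5 / pi
pi = 3.14159...
DBH = 66.0 cm

66.0


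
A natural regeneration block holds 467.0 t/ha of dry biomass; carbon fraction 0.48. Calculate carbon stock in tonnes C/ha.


Formula: Carbon Stock = Biomass * Carbon Fraction
C = 467.0 t/ha * 0.48
C = 224.2 t C/ha

224.2


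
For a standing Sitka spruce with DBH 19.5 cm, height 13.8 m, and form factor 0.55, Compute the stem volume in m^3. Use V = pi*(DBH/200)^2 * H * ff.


Formula: V = pi * (DBH/200)^2 * H * ff
Radius = DBH/200 = 19.5/200 = 0.0975 m
Radius^2 = 0.0975^2 = 0.00950625 m^2
V = pi * 0.00950625 * 13.8 * 0.55
V = 0.227 m^3

0.227


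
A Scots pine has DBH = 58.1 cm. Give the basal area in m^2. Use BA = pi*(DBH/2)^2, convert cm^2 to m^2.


Formula: BA = pi * (DBH/2)^2 / 10000  (cm^2 to m^2)
Radius = DBH/2 = 58.1/2 = 29.05 cm
BA = pi * 29.05^2 / 10000
   = 2651.1979 cm^2 / 10000
   = 0.2651 m^2

0.2651


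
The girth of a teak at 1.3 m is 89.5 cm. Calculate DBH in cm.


Formula: DBH = C / pi
DBH = 89.5 / pi
pi = 3.14159...
DBH = 28.5 cm

28.5


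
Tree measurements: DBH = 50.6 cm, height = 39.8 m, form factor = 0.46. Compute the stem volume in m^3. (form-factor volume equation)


Formula: V = pi * (DBH/200)^2 * H * ff
Radius = DBH/200 = 50.6/200 = 0.253 m
Radius^2 = 0.253^2 = 0.064009 m^2
V = pi * 0.064009 * 39.8 * 0.46
V = 3.682 m^3

3.682


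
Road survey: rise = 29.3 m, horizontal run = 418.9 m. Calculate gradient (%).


Formula: Gradient = rise / run * 100
Gradient = 29.3 / 418.9 * 100 = 7.0%

7.0


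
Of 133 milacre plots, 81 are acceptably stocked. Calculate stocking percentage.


Formula: Stocking % = stocked plots / total plots * 100
Stocking = 81 / 133 * 100
Stocking = 0.609 * 100 = 60.9%

60.9


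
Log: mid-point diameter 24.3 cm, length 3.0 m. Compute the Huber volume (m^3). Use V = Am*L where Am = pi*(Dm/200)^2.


Huber: V = Am * L,  Am = pi*(Dm/200)^2
Am = pi*(24.3/200)^2 = 0.046377 m^2
V = 0.046377*3.0 = 0.1391 m^3

0.1391


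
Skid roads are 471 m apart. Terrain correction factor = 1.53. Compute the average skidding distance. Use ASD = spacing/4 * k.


Formula: ASD = (spacing / 4) * correction
Uncorrected distance = spacing / 4 = 471 / 4 = 117.75 m
ASD = 117.75 * 1.53 = 180 m

180


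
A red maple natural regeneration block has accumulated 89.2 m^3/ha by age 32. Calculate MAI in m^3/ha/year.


Formula: MAI = Total Volume / Stand Age
MAI = 89.2 m^3/ha / 32 years
MAI = 2.79 m^3/ha/year

2.79


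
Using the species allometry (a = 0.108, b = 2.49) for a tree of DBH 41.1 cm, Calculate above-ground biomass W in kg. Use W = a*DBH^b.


Formula: W = a * DBH^b  (allometric power law)
DBH^b = 41.1^2.49 = 10434.3677
W = 0.108 * 10434.3677 = 1126.9 kg

1126.9


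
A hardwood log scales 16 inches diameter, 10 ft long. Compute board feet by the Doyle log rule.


Doyle: BF = (D - 4)^2 * L / 16
Adjusted diameter = 16 - 4 = 12 in
(D-4)^2 = 12^2 = 144
BF = 144 * 10 / 16 = 90 BF

90


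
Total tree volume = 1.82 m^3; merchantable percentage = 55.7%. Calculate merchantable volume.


Formula: MV = V_total * (merchantable_pct / 100)
Merchantable fraction = 55.7% / 100 = 0.557
MV = 1.82 m^3 * 0.557 = 1.014 m^3

1.014


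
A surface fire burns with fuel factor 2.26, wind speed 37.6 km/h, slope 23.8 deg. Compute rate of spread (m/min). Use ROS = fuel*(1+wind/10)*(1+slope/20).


Formula: ROS = fuel * (1 + wind/10) * (1 + slope/20)
Wind factor = 1 + 37.6/10 = 4.76
Slope factor = 1 + 23.8/20 = 2.19
ROS = 2.26 * 4.76 * 2.19 = 23.56 m/min

23.56


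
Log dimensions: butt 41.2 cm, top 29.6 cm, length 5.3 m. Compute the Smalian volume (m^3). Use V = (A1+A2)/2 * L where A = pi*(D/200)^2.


Smalian: V = (A1 + A2)/2 * L,  A = pi*(D/200)^2
A1 = pi*(41.2/200)^2 = 0.133317 m^2
A2 = pi*(29.6/200)^2 = 0.068813 m^2
V = (0.133317+0.068813)/2*5.3 = 0.5356 m^3

0.5356


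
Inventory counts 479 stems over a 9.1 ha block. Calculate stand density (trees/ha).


Formula: Stand Density = N_trees / Area_ha
Density = 479 trees / 9.1 ha
Density = 53 trees/ha

53


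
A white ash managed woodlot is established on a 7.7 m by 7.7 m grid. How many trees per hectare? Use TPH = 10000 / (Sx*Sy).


Formula: TPH = 10000 m^2/ha / (spacing_x * spacing_y)
Area per tree = 7.7 m * 7.7 m = 59.29 m^2
TPH = 10000 / 59.29 = 169 trees/ha

169


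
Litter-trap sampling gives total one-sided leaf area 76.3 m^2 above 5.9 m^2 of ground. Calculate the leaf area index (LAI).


Formula: LAI = total leaf area / ground area  (dimensionless)
LAI = 76.3 m^2 / 5.9 m^2
LAI = 12.93

12.93


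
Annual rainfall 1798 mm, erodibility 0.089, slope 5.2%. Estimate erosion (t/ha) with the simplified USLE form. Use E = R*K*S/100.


Formula: E = R * K * S / 100  (simplified USLE)
R * K = 1798 * 0.089 = 160.022
E = 160.022 * 5.2 / 100 = 8.32 t/ha

8.32


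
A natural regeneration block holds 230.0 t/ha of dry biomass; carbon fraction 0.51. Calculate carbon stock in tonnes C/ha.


Formula: Carbon Stock = Biomass * Carbon Fraction
C = 230.0 t/ha * 0.51
C = 117.3 t C/ha

117.3


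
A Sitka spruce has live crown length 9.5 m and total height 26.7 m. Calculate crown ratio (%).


Formula: Crown Ratio = (Crown Length / Total Height) * 100
CR = (9.5 m / 26.7 m) * 100
CR = 0.3558 * 100 = 35.6%

35.6


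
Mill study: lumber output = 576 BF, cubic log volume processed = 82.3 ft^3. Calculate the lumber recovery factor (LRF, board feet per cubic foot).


Formula: LRF = Lumber Output (BF) / Log Input (ft^3)
LRF = 576 BF / 82.3 ft^3
LRF = 7.0 BF/ft^3

7.0


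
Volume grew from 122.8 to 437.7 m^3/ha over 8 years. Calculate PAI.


Formula: PAI = (V_T2 - V_T1) / (T2 - T1)
Volume increment = 437.7 - 122.8 = 314.9 m^3/ha
PAI = 314.9 / 8 = 39.36 m^3/ha/year

39.36


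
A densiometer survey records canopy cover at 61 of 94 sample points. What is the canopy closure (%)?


Formula: Canopy closure = covered points / total points * 100
Closure = 61 / 94 * 100
Closure = 0.6489 * 100 = 64.9%

64.9


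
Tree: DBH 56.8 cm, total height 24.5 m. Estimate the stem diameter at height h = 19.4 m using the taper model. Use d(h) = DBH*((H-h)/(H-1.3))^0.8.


Taper: d(h) = DBH * ((H - h) / (H - 1.3))^0.8
Numerator = H - h = 24.5 - 19.4 = 5.1 m
Denominator = H - 1.3 = 24.5 - 1.3 = 23.2 m
Ratio = 5.1 / 23.2 = 0.21983
d = 56.8 * 0.21983^0.8 = 16.9 cm

16.9


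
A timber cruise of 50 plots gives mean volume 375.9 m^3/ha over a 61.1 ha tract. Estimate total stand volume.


Formula: Total Volume = Mean Volume per ha * Total Area
Total Volume = 375.9 m^3/ha * 61.1 ha
Total Volume = 22967 m^3

22967


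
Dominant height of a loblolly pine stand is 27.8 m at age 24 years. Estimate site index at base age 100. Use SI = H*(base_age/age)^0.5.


Formula: SI = H_dom * (base_age / age)^0.5
Age ratio = 100 / 24 = 4.16667
sqrt(age_ratio) = 2.04124
SI = 27.8 * 2.04124 = 56.7 m

56.7


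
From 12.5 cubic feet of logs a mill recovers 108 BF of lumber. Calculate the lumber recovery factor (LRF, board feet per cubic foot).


Formula: LRF = Lumber Output (BF) / Log Input (ft^3)
LRF = 108 BF / 12.5 ft^3
LRF = 8.64 BF/ft^3

8.64


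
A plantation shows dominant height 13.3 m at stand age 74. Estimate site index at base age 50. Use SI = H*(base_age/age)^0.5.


Formula: SI = H_dom * (base_age / age)^0.5
Age ratio = 50 / 74 = 0.67568
sqrt(age_ratio) = 0.82199
SI = 13.3 * 0.82199 = 10.9 m

10.9


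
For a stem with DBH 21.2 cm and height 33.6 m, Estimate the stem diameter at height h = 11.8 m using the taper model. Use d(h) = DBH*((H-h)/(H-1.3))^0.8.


Taper: d(h) = DBH * ((H - h) / (H - 1.3))^0.8
Numerator = H - h = 33.6 - 11.8 = 21.8 m
Denominator = H - 1.3 = 33.6 - 1.3 = 32.3 m
Ratio = 21.8 / 32.3 = 0.67492
d = 21.2 * 0.67492^0.8 = 15.5 cm

15.5


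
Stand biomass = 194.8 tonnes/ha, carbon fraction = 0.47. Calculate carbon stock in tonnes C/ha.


Formula: Carbon Stock = Biomass * Carbon Fraction
C = 194.8 t/ha * 0.47
C = 91.6 t C/ha

91.6


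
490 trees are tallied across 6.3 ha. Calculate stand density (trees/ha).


Formula: Stand Density = N_trees / Area_ha
Density = 490 trees / 6.3 ha
Density = 78 trees/ha

78


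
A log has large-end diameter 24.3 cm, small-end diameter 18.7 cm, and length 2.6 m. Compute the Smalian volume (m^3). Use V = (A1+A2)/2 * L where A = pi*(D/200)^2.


Smalian: V = (A1 + A2)/2 * L,  A = pi*(D/200)^2
A1 = pi*(24.3/200)^2 = 0.046377 m^2
A2 = pi*(18.7/200)^2 = 0.027465 m^2
V = (0.046377+0.027465)/2*2.6 = 0.096 m^3

0.096


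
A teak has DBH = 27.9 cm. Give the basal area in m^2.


Formula: BA = pi * (DBH/2)^2 / 10000  (cm^2 to m^2)
Radius = DBH/2 = 27.9/2 = 13.95 cm
BA = pi * 13.95^2 / 10000
   = 611.3618 cm^2 / 10000
   = 0.0611 m^2

0.0611


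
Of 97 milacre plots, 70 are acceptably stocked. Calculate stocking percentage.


Formula: Stocking % = stocked plots / total plots * 100
Stocking = 70 / 97 * 100
Stocking = 0.7216 * 100 = 72.2%

72.2


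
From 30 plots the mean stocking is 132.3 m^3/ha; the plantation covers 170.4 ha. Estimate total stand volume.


Formula: Total Volume = Mean Volume per ha * Total Area
Total Volume = 132.3 m^3/ha * 170.4 ha
Total Volume = 22544 m^3

22544


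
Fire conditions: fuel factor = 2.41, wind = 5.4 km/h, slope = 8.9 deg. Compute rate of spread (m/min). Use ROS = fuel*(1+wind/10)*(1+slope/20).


Formula: ROS = fuel * (1 + wind/10) * (1 + slope/20)
Wind factor = 1 + 5.4/10 = 1.54
Slope factor = 1 + 8.9/20 = 1.445
ROS = 2.41 * 1.54 * 1.445 = 5.36 m/min

5.36


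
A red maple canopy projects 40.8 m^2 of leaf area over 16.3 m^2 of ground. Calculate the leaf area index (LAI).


Formula: LAI = total leaf area / ground area  (dimensionless)
LAI = 40.8 m^2 / 16.3 m^2
LAI = 2.5

2.5


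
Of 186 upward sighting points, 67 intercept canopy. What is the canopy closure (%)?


Formula: Canopy closure = covered points / total points * 100
Closure = 67 / 186 * 100
Closure = 0.3602 * 100 = 36.0%

36.0


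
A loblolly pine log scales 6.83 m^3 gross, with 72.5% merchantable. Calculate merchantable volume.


Formula: MV = V_total * (merchantable_pct / 100)
Merchantable fraction = 72.5% / 100 = 0.725
MV = 6.83 m^3 * 0.725 = 4.952 m^3

4.952


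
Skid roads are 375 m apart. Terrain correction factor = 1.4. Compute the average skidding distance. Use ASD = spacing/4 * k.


Formula: ASD = (spacing / 4) * correction
Uncorrected distance = spacing / 4 = 375 / 4 = 93.75 m
ASD = 93.75 * 1.4 = 131 m

131


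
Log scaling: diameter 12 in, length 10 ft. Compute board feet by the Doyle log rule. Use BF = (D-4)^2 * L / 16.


Doyle: BF = (D - 4)^2 * L / 16
Adjusted diameter = 12 - 4 = 8 in
(D-4)^2 = 8^2 = 64
BF = 64 * 10 / 16 = 40 BF

40


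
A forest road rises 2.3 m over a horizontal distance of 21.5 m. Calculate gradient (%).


Formula: Gradient = rise / run * 100
Gradient = 2.3 / 21.5 * 100 = 10.7%

10.7


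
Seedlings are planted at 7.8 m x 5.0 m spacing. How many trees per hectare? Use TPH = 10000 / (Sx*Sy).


Formula: TPH = 10000 m^2/ha / (spacing_x * spacing_y)
Area per tree = 7.8 m * 5.0 m = 39.0 m^2
TPH = 10000 / 39.0 = 256 trees/ha

256


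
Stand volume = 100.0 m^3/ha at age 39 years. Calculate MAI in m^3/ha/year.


Formula: MAI = Total Volume / Stand Age
MAI = 100.0 m^3/ha / 39 years
MAI = 2.56 m^3/ha/year

2.56


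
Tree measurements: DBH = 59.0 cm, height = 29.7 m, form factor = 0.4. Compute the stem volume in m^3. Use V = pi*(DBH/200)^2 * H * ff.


Formula: V = pi * (DBH/200)^2 * H * ff
Radius = DBH/200 = 59.0/200 = 0.295 m
Radius^2 = 0.295^2 = 0.087025 m^2
V = pi * 0.087025 * 29.7 * 0.4
V = 3.248 m^3

3.248


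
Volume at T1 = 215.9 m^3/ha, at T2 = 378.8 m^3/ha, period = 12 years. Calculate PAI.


Formula: PAI = (V_T2 - V_T1) / (T2 - T1)
Volume increment = 378.8 - 215.9 = 162.9 m^3/ha
PAI = 162.9 / 12 = 13.58 m^3/ha/year

13.58


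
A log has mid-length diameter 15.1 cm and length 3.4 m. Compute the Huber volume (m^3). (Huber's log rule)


Huber: V = Am * L,  Am = pi*(Dm/200)^2
Am = pi*(15.1/200)^2 = 0.017908 m^2
V = 0.017908*3.4 = 0.0609 m^3

0.0609


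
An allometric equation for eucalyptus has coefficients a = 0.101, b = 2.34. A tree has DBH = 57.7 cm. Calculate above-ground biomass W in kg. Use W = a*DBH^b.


Formula: W = a * DBH^b  (allometric power law)
DBH^b = 57.7^2.34 = 13217.5634
W = 0.101 * 13217.5634 = 1335.0 kg

1335.0


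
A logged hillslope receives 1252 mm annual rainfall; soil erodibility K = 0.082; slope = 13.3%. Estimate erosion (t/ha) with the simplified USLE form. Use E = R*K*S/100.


Formula: E = R * K * S / 100  (simplified USLE)
R * K = 1252 * 0.082 = 102.664
E = 102.664 * 13.3 / 100 = 13.65 t/ha

13.65


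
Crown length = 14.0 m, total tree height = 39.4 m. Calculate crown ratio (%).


Formula: Crown Ratio = (Crown Length / Total Height) * 100
CR = (14.0 m / 39.4 m) * 100
CR = 0.3553 * 100 = 35.5%

35.5


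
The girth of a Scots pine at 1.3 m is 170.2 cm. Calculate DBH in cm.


Formula: DBH = C / pi
DBH = 170.2 / pi
pi = 3.14159...
DBH = 54.2 cm

54.2


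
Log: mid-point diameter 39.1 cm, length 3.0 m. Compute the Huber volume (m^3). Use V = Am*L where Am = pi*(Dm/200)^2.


Huber: V = Am * L,  Am = pi*(Dm/200)^2
Am = pi*(39.1/200)^2 = 0.120072 m^2
V = 0.120072*3.0 = 0.3602 m^3

0.3602


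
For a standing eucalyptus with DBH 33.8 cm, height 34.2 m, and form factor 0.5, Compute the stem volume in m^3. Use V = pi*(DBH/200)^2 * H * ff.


Formula: V = pi * (DBH/200)^2 * H * ff
Radius = DBH/200 = 33.8/200 = 0.169 m
Radius^2 = 0.169^2 = 0.028561 m^2
V = pi * 0.028561 * 34.2 * 0.5
V = 1.534 m^3

1.534


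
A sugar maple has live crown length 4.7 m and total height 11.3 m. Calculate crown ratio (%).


Formula: Crown Ratio = (Crown Length / Total Height) * 100
CR = (4.7 m / 11.3 m) * 100
CR = 0.4159 * 100 = 41.6%

41.6


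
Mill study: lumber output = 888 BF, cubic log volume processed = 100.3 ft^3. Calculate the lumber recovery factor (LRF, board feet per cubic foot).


Formula: LRF = Lumber Output (BF) / Log Input (ft^3)
LRF = 888 BF / 100.3 ft^3
LRF = 8.85 BF/ft^3

8.85


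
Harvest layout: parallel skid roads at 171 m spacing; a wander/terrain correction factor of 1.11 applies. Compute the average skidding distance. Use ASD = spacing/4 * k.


Formula: ASD = (spacing / 4) * correction
Uncorrected distance = spacing / 4 = 171 / 4 = 42.75 m
ASD = 42.75 * 1.11 = 47 m

47


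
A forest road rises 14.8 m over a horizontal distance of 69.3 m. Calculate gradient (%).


Formula: Gradient = rise / run * 100
Gradient = 14.8 / 69.3 * 100 = 21.4%

21.4


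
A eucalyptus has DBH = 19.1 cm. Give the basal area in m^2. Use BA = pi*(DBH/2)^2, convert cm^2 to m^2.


Formula: BA = pi * (DBH/2)^2 / 10000  (cm^2 to m^2)
Radius = DBH/2 = 19.1/2 = 9.55 cm
BA = pi * 9.55^2 / 10000
   = 286.5211 cm^2 / 10000
   = 0.0287 m^2

0.0287


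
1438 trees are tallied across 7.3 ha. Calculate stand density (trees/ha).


Formula: Stand Density = N_trees / Area_ha
Density = 1438 trees / 7.3 ha
Density = 197 trees/ha

197


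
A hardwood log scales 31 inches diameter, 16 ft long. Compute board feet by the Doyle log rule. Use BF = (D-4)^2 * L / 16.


Doyle: BF = (D - 4)^2 * L / 16
Adjusted diameter = 31 - 4 = 27 in
(D-4)^2 = 27^2 = 729
BF = 729 * 16 / 16 = 729 BF

729


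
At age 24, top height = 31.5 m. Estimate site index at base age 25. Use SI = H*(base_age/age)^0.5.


Formula: SI = H_dom * (base_age / age)^0.5
Age ratio = 25 / 24 = 1.04167
sqrt(age_ratio) = 1.02062
SI = 31.5 * 1.02062 = 32.1 m

32.1


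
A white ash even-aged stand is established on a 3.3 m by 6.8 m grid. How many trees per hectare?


Formula: TPH = 10000 m^2/ha / (spacing_x * spacing_y)
Area per tree = 3.3 m * 6.8 m = 22.44 m^2
TPH = 10000 / 22.44 = 446 trees/ha

446


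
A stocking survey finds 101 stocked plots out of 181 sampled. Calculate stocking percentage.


Formula: Stocking % = stocked plots / total plots * 100
Stocking = 101 / 181 * 100
Stocking = 0.558 * 100 = 55.8%

55.8


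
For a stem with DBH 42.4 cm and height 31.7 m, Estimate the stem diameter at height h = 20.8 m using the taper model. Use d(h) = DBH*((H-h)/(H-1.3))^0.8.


Taper: d(h) = DBH * ((H - h) / (H - 1.3))^0.8
Numerator = H - h = 31.7 - 20.8 = 10.9 m
Denominator = H - 1.3 = 31.7 - 1.3 = 30.4 m
Ratio = 10.9 / 30.4 = 0.35855
d = 42.4 * 0.35855^0.8 = 18.7 cm

18.7


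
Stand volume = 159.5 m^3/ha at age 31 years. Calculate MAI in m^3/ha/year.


Formula: MAI = Total Volume / Stand Age
MAI = 159.5 m^3/ha / 31 years
MAI = 5.15 m^3/ha/year

5.15


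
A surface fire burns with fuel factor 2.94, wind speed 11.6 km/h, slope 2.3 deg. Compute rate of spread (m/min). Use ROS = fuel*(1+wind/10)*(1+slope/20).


Formula: ROS = fuel * (1 + wind/10) * (1 + slope/20)
Wind factor = 1 + 11.6/10 = 2.16
Slope factor = 1 + 2.3/20 = 1.115
ROS = 2.94 * 2.16 * 1.115 = 7.08 m/min

7.08


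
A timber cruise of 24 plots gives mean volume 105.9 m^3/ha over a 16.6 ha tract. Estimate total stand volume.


Formula: Total Volume = Mean Volume per ha * Total Area
Total Volume = 105.9 m^3/ha * 16.6 ha
Total Volume = 1758 m^3

1758


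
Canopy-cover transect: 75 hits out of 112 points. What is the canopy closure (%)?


Formula: Canopy closure = covered points / total points * 100
Closure = 75 / 112 * 100
Closure = 0.6696 * 100 = 67.0%

67.0


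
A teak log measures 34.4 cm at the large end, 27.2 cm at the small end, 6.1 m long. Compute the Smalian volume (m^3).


Smalian: V = (A1 + A2)/2 * L,  A = pi*(D/200)^2
A1 = pi*(34.4/200)^2 = 0.092941 m^2
A2 = pi*(27.2/200)^2 = 0.058107 m^2
V = (0.092941+0.058107)/2*6.1 = 0.4607 m^3

0.4607


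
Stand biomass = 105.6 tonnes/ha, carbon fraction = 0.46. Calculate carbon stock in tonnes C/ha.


Formula: Carbon Stock = Biomass * Carbon Fraction
C = 105.6 t/ha * 0.46
C = 48.6 t C/ha

48.6


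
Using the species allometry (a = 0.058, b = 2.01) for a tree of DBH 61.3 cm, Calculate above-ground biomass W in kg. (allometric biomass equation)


Formula: W = a * DBH^b  (allometric power law)
DBH^b = 61.3^2.01 = 3915.5751
W = 0.058 * 3915.5751 = 227.1 kg

227.1


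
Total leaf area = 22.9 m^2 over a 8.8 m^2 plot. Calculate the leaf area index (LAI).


Formula: LAI = total leaf area / ground area  (dimensionless)
LAI = 22.9 m^2 / 8.8 m^2
LAI = 2.6

2.6


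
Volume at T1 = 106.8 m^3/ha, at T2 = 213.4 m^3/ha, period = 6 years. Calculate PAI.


Formula: PAI = (V_T2 - V_T1) / (T2 - T1)
Volume increment = 213.4 - 106.8 = 106.6 m^3/ha
PAI = 106.6 / 6 = 17.77 m^3/ha/year

17.77


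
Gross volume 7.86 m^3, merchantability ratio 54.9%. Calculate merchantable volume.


Formula: MV = V_total * (merchantable_pct / 100)
Merchantable fraction = 54.9% / 100 = 0.549
MV = 7.86 m^3 * 0.549 = 4.315 m^3

4.315


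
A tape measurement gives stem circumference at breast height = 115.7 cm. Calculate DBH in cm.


Formula: DBH = C / pi
DBH = 115.7 / pi
pi = 3.14159...
DBH = 36.8 cm

36.8


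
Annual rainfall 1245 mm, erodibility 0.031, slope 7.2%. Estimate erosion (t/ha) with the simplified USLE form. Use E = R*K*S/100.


Formula: E = R * K * S / 100  (simplified USLE)
R * K = 1245 * 0.031 = 38.595
E = 38.595 * 7.2 / 100 = 2.78 t/ha

2.78


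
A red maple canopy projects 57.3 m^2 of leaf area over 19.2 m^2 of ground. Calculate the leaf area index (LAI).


Formula: LAI = total leaf area / ground area  (dimensionless)
LAI = 57.3 m^2 / 19.2 m^2
LAI = 2.98

2.98


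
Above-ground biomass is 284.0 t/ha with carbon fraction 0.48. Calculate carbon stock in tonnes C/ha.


Formula: Carbon Stock = Biomass * Carbon Fraction
C = 284.0 t/ha * 0.48
C = 136.3 t C/ha

136.3


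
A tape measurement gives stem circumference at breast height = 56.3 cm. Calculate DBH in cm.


Formula: DBH = C / pi
DBH = 56.3 / pi
pi = 3.14159...
DBH = 17.9 cm

17.9


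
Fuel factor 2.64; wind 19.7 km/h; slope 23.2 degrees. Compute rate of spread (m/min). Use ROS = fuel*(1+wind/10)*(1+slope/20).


Formula: ROS = fuel * (1 + wind/10) * (1 + slope/20)
Wind factor = 1 + 19.7/10 = 2.97
Slope factor = 1 + 23.2/20 = 2.16
ROS = 2.64 * 2.97 * 2.16 = 16.94 m/min

16.94


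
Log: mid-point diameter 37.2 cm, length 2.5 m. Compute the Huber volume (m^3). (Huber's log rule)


Huber: V = Am * L,  Am = pi*(Dm/200)^2
Am = pi*(37.2/200)^2 = 0.108687 m^2
V = 0.108687*2.5 = 0.2717 m^3

0.2717


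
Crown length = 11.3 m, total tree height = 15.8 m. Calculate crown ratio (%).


Formula: Crown Ratio = (Crown Length / Total Height) * 100
CR = (11.3 m / 15.8 m) * 100
CR = 0.7152 * 100 = 71.5%

71.5


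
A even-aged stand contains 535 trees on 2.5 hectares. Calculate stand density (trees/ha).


Formula: Stand Density = N_trees / Area_ha
Density = 535 trees / 2.5 ha
Density = 214 trees/ha

214


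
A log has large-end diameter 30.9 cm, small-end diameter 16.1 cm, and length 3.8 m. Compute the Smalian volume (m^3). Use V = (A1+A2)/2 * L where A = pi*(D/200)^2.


Smalian: V = (A1 + A2)/2 * L,  A = pi*(D/200)^2
A1 = pi*(30.9/200)^2 = 0.074991 m^2
A2 = pi*(16.1/200)^2 = 0.020358 m^2
V = (0.074991+0.020358)/2*3.8 = 0.1812 m^3

0.1812


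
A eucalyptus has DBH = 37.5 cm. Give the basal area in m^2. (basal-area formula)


Formula: BA = pi * (DBH/2)^2 / 10000  (cm^2 to m^2)
Radius = DBH/2 = 37.5/2 = 18.75 cm
BA = pi * 18.75^2 / 10000
   = 1104.4662 cm^2 / 10000
   = 0.1104 m^2

0.1104


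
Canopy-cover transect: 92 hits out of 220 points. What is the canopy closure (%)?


Formula: Canopy closure = covered points / total points * 100
Closure = 92 / 220 * 100
Closure = 0.4182 * 100 = 41.8%

41.8


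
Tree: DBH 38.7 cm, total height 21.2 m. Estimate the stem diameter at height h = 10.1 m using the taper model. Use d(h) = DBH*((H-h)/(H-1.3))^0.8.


Taper: d(h) = DBH * ((H - h) / (H - 1.3))^0.8
Numerator = H - h = 21.2 - 10.1 = 11.1 m
Denominator = H - 1.3 = 21.2 - 1.3 = 19.9 m
Ratio = 11.1 / 19.9 = 0.55779
d = 38.7 * 0.55779^0.8 = 24.3 cm

24.3


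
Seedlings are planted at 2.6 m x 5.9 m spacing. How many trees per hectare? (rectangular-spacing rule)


Formula: TPH = 10000 m^2/ha / (spacing_x * spacing_y)
Area per tree = 2.6 m * 5.9 m = 15.34 m^2
TPH = 10000 / 15.34 = 652 trees/ha

652


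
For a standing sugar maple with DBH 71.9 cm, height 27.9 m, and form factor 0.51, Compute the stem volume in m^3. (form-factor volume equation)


Formula: V = pi * (DBH/200)^2 * H * ff
Radius = DBH/200 = 71.9/200 = 0.3595 m
Radius^2 = 0.3595^2 = 0.12924025 m^2
V = pi * 0.12924025 * 27.9 * 0.51
V = 5.777 m^3

5.777


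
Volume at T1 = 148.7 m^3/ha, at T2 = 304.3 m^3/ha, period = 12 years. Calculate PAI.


Formula: PAI = (V_T2 - V_T1) / (T2 - T1)
Volume increment = 304.3 - 148.7 = 155.6 m^3/ha
PAI = 155.6 / 12 = 12.97 m^3/ha/year

12.97


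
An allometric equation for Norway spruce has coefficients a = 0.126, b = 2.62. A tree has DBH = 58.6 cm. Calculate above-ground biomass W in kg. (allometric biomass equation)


Formula: W = a * DBH^b  (allometric power law)
DBH^b = 58.6^2.62 = 42844.172
W = 0.126 * 42844.172 = 5398.4 kg

5398.4


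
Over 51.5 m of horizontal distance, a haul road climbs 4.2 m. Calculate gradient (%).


Formula: Gradient = rise / run * 100
Gradient = 4.2 / 51.5 * 100 = 8.2%

8.2


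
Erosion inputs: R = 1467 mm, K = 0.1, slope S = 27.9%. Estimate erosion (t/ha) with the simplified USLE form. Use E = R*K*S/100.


Formula: E = R * K * S / 100  (simplified USLE)
R * K = 1467 * 0.1 = 146.7
E = 146.7 * 27.9 / 100 = 40.93 t/ha

40.93


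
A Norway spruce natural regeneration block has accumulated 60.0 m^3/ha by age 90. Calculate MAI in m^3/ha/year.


Formula: MAI = Total Volume / Stand Age
MAI = 60.0 m^3/ha / 90 years
MAI = 0.67 m^3/ha/year

0.67


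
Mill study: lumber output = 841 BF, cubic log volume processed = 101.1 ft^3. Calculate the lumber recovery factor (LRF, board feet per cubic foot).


Formula: LRF = Lumber Output (BF) / Log Input (ft^3)
LRF = 841 BF / 101.1 ft^3
LRF = 8.32 BF/ft^3

8.32
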